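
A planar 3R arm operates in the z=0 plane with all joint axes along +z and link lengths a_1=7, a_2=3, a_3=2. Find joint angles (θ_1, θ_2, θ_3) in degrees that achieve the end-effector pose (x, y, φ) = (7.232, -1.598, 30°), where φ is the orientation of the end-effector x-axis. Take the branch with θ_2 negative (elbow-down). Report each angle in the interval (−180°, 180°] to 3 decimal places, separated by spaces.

wrist centre = target − a_3·(cos φ, sin φ) = (5.4999, -2.5980)
cos θ_2 = (36.9990−7²−3²)/(2·7·3) = -0.5000; θ_2 = -120.0015° (elbow-down)
β = atan2(-2.5980,5.4999) = -25.2846°; ψ = atan2(-2.5980,5.4999) = -25.2849°
θ_1 = β − ψ = 0.0004°
θ_3 = φ − θ_1 − θ_2 = 150.0011° (wrapped to (-180°,180°])

0.000 -120.002 150.001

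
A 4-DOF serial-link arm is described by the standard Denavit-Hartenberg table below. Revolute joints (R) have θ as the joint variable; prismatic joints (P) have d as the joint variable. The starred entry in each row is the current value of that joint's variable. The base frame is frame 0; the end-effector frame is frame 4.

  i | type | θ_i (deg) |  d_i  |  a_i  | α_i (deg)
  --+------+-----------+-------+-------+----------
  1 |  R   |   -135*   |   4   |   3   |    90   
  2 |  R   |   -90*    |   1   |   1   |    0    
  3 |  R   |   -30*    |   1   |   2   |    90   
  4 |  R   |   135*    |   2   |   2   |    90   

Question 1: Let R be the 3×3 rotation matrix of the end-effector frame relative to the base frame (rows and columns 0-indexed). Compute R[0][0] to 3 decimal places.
-0.750

End-effector x-axis (col 0 of R) = (-0.7500,0.2500,0.6124)
R[0][0] = -0.7500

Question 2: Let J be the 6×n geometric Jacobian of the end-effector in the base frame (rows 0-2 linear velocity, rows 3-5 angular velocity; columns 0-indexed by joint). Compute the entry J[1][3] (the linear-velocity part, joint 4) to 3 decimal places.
axis z_3 = (0.6124,0.6124,0.5000); lever o_n−o_3 = (-0.2753,1.7247,2.2247)
cross product → J_v[:, 3] = (0.5000,-1.5000,1.2247)
J_ω[:, 3] = z_3
entry J[1][3] = -1.5000

-1.500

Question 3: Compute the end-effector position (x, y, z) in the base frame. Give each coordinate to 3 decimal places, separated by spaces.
-3.104 1.725 3.493

after link 1: o_1 = (-2.1213, -2.1213, 4.0000)
after link 2: o_2 = (-2.8284, -1.4142, 3.0000)
after link 3: o_3 = (-2.8284, -0.0000, 1.2679)
after link 4: o_4 = (-3.1037, 1.7247, 3.4927)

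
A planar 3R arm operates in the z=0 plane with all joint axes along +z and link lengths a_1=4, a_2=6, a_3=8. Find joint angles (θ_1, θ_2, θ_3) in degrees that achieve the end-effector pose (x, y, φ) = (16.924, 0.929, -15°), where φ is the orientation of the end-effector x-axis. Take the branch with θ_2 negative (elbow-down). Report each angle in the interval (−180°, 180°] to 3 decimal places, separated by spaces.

wrist centre = target − a_3·(cos φ, sin φ) = (9.1966, 2.9996)
cos θ_2 = (93.5746−4²−6²)/(2·4·6) = 0.8661; θ_2 = -29.9870° (elbow-down)
β = atan2(2.9996,9.1966) = 18.0642°; ψ = atan2(-2.9988,9.1968) = -18.0597°
θ_1 = β − ψ = 36.1239°
θ_3 = φ − θ_1 − θ_2 = -21.1368° (wrapped to (-180°,180°])

36.124 -29.987 -21.137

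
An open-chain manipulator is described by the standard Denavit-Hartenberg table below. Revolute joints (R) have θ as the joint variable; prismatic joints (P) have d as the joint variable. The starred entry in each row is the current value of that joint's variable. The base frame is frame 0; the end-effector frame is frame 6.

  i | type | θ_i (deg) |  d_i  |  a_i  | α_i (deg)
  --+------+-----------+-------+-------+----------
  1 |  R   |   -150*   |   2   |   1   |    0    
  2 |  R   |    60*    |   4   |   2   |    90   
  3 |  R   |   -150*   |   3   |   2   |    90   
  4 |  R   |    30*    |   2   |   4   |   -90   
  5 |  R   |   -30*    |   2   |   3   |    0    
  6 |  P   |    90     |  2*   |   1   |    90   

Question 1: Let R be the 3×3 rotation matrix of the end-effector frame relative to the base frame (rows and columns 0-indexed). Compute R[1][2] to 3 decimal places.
0.900

End-effector z-axis (col 2 of R) = (-0.4330,0.8995,0.0580)
R[1][2] = 0.8995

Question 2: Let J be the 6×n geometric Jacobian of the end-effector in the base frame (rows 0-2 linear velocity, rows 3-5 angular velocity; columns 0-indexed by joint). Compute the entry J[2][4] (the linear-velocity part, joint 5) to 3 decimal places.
axis z_4 = (-0.8660,-0.4330,0.2500); lever o_n−o_4 = (-5.0131,0.9085,0.2075)
cross product → J_v[:, 4] = (-0.3170,-1.0736,-2.9575)
J_ω[:, 4] = z_4
entry J[2][4] = -2.9575

-2.958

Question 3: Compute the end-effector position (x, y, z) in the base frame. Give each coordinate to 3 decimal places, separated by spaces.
after link 1: o_1 = (-0.8660, -0.5000, 2.0000)
after link 2: o_2 = (-0.8660, -2.5000, 6.0000)
after link 3: o_3 = (-3.8660, -0.7679, 5.0000)
after link 4: o_4 = (-5.8660, 3.2321, 5.0000)
after link 5: o_5 = (-8.8971, 5.0646, 5.6740)
after link 6: o_6 = (-10.8792, 4.1405, 5.2075)

-10.879 4.141 5.208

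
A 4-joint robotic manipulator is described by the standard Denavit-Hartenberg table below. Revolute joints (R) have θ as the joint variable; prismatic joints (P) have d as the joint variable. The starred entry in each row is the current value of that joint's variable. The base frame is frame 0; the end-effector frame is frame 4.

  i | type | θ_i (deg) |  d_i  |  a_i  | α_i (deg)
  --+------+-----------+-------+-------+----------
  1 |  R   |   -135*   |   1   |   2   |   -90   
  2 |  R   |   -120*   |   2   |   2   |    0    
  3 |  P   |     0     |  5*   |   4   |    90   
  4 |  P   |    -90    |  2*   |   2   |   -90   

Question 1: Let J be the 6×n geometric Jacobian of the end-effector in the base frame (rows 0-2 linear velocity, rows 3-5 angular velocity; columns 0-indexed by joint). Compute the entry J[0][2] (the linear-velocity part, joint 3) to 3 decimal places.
0.707

prismatic axis z_2 = (0.7071,-0.7071,0.0000)
J_v[:, 2] = z_2; J_ω[:, 2] = (0,0,0)
entry J[0][2] = 0.7071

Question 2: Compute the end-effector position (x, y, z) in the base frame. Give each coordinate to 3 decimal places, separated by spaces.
after link 1: o_1 = (-1.4142, -1.4142, 1.0000)
after link 2: o_2 = (0.7071, -2.1213, 2.7321)
after link 3: o_3 = (5.6569, -4.2426, 6.1962)
after link 4: o_4 = (5.4674, -1.6037, 5.1962)

5.467 -1.604 5.196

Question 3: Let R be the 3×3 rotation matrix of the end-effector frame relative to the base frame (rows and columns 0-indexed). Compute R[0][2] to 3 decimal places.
End-effector z-axis (col 2 of R) = (0.3536,0.3536,0.8660)
R[0][2] = 0.3536

0.354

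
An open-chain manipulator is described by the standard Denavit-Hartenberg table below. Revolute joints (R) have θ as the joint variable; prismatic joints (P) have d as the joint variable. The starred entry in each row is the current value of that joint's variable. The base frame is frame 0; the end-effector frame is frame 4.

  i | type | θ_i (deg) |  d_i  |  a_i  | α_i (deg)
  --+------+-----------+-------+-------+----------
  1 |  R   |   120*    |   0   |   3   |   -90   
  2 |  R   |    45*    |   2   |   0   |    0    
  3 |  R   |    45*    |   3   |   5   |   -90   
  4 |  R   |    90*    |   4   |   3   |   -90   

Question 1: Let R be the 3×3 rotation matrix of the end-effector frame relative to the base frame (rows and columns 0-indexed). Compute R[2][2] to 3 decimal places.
End-effector z-axis (col 2 of R) = (0.0000,-0.0000,1.0000)
R[2][2] = 1.0000

1.000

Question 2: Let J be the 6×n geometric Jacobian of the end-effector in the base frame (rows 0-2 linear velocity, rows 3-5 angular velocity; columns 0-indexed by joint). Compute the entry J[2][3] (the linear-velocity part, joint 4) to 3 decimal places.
3.000

axis z_3 = (0.5000,-0.8660,-0.0000); lever o_n−o_3 = (4.5981,-1.9641,-0.0000)
cross product → J_v[:, 3] = (0.0000,-0.0000,3.0000)
J_ω[:, 3] = z_3
entry J[2][3] = 3.0000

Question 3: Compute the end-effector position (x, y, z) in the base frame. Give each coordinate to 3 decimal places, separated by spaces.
after link 1: o_1 = (-1.5000, 2.5981, 0.0000)
after link 2: o_2 = (-3.2321, 1.5981, 0.0000)
after link 3: o_3 = (-5.8301, 0.0981, -5.0000)
after link 4: o_4 = (-1.2321, -1.8660, -5.0000)

-1.232 -1.866 -5.000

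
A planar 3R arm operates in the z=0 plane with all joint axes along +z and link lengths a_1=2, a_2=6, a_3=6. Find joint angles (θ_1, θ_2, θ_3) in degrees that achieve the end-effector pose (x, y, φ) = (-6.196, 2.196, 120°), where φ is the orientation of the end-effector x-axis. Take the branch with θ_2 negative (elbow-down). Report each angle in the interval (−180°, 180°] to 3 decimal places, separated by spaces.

0.003 -150.000 -90.003

wrist centre = target − a_3·(cos φ, sin φ) = (-3.1960, -3.0002)
cos θ_2 = (19.2153−2²−6²)/(2·2·6) = -0.8660; θ_2 = -150.0003° (elbow-down)
β = atan2(-3.0002,-3.1960) = -136.8104°; ψ = atan2(-3.0000,-3.1962) = -136.8136°
θ_1 = β − ψ = 0.0032°
θ_3 = φ − θ_1 − θ_2 = -90.0029° (wrapped to (-180°,180°])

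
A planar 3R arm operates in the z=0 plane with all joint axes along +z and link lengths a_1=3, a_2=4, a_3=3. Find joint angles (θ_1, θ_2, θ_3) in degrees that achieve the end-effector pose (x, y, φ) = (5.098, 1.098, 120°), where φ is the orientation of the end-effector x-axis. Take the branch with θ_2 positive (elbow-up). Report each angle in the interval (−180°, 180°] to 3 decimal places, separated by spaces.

-30.003 30.004 119.999

wrist centre = target − a_3·(cos φ, sin φ) = (6.5980, -1.5001)
cos θ_2 = (45.7838−3²−4²)/(2·3·4) = 0.8660; θ_2 = 30.0037° (elbow-up)
β = atan2(-1.5001,6.5980) = -12.8086°; ψ = atan2(2.0002,6.4640) = 17.1943°
θ_1 = β − ψ = -30.0029°
θ_3 = φ − θ_1 − θ_2 = 119.9992° (wrapped to (-180°,180°])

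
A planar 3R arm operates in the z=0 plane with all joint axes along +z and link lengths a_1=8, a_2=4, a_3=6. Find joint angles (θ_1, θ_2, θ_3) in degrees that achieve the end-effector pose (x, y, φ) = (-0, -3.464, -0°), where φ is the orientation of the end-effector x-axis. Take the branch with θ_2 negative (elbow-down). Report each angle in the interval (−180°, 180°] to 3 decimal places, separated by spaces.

-120.001 -120.001 -119.999

wrist centre = target − a_3·(cos φ, sin φ) = (-6.0000, -3.4640)
cos θ_2 = (47.9993−8²−4²)/(2·8·4) = -0.5000; θ_2 = -120.0007° (elbow-down)
β = atan2(-3.4640,-6.0000) = -150.0007°; ψ = atan2(-3.4641,6.0000) = -30.0000°
θ_1 = β − ψ = -120.0007°
θ_3 = φ − θ_1 − θ_2 = -119.9985° (wrapped to (-180°,180°])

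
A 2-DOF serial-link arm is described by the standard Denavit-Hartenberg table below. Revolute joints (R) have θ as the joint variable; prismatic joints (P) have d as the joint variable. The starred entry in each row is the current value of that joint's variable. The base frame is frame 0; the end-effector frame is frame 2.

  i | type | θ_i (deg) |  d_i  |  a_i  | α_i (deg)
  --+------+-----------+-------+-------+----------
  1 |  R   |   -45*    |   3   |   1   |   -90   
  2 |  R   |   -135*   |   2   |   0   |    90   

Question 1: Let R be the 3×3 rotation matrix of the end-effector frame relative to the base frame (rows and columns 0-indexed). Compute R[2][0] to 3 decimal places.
0.707

End-effector x-axis (col 0 of R) = (-0.5000,0.5000,0.7071)
R[2][0] = 0.7071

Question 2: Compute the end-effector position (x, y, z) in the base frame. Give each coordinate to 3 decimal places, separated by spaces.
after link 1: o_1 = (0.7071, -0.7071, 3.0000)
after link 2: o_2 = (2.1213, 0.7071, 3.0000)

2.121 0.707 3.000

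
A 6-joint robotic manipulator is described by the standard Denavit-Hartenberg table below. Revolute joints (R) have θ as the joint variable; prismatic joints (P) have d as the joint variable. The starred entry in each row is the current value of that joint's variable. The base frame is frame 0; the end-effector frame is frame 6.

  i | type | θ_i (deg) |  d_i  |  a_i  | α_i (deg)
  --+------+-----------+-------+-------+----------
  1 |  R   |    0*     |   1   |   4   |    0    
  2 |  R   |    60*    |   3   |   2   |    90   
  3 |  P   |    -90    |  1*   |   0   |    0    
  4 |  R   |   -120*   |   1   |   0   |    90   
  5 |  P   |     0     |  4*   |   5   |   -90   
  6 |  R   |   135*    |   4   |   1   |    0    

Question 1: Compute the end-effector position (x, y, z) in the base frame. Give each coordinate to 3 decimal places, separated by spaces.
after link 1: o_1 = (4.0000, 0.0000, 1.0000)
after link 2: o_2 = (5.0000, 1.7321, 4.0000)
after link 3: o_3 = (5.8660, 1.2321, 4.0000)
after link 4: o_4 = (6.7321, 0.7321, 4.0000)
after link 5: o_5 = (5.5670, -1.2859, 9.9641)
after link 6: o_6 = (9.1605, -3.0618, 8.9982)

9.160 -3.062 8.998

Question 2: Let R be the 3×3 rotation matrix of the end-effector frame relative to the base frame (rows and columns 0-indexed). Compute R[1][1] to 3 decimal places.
End-effector y-axis (col 1 of R) = (0.4830,0.8365,0.2588)
R[1][1] = 0.8365

0.837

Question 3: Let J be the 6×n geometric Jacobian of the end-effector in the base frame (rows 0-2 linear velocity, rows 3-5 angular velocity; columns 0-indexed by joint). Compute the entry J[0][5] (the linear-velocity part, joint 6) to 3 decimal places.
0.483

axis z_5 = (0.8660,-0.5000,0.0000); lever o_n−o_5 = (3.5935,-1.7759,-0.9659)
cross product → J_v[:, 5] = (0.4830,0.8365,0.2588)
J_ω[:, 5] = z_5
entry J[0][5] = 0.4830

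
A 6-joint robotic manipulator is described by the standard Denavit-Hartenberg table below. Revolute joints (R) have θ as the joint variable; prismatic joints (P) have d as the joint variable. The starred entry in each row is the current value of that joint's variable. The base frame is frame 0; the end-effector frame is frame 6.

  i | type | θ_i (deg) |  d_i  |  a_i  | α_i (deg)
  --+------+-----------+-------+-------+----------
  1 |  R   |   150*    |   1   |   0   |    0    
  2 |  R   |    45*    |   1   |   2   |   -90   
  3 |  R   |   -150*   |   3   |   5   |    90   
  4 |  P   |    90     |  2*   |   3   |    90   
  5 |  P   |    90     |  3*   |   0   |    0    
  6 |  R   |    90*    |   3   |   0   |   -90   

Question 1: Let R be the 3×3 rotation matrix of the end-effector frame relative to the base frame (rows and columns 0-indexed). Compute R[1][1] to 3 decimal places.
-0.224

End-effector y-axis (col 1 of R) = (-0.8365,-0.2241,-0.5000)
R[1][1] = -0.2241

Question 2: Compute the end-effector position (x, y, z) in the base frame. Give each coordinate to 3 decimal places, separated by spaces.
9.789 -3.589 5.768

after link 1: o_1 = (0.0000, 0.0000, 1.0000)
after link 2: o_2 = (-1.9319, -0.5176, 2.0000)
after link 3: o_3 = (3.0272, -2.2947, 4.5000)
after link 4: o_4 = (4.7696, -4.9337, 2.7679)
after link 5: o_5 = (7.2791, -4.2612, 4.2679)
after link 6: o_6 = (9.7887, -3.5888, 5.7679)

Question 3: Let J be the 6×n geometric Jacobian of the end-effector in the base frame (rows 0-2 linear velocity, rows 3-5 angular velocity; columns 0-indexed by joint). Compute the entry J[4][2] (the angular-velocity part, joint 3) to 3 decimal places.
-0.966

axis z_2 = (0.2588,-0.9659,0.0000); lever o_n−o_2 = (11.7205,-3.0712,3.7679)
cross product → J_v[:, 2] = (-3.6396,-0.9752,10.5263)
J_ω[:, 2] = z_2
entry J[4][2] = -0.9659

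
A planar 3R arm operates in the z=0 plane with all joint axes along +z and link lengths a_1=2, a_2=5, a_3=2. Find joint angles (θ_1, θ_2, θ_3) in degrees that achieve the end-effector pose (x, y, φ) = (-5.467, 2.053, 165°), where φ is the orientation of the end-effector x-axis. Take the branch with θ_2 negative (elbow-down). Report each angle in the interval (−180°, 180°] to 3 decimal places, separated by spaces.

-89.984 -135.013 29.997

wrist centre = target − a_3·(cos φ, sin φ) = (-3.5351, 1.5354)
cos θ_2 = (14.8546−2²−5²)/(2·2·5) = -0.7073; θ_2 = -135.0132° (elbow-down)
β = atan2(1.5354,-3.5351) = 156.5241°; ψ = atan2(-3.5347,-1.5363) = -113.4919°
θ_1 = β − ψ = 270.0160°
θ_3 = φ − θ_1 − θ_2 = 29.9972° (wrapped to (-180°,180°])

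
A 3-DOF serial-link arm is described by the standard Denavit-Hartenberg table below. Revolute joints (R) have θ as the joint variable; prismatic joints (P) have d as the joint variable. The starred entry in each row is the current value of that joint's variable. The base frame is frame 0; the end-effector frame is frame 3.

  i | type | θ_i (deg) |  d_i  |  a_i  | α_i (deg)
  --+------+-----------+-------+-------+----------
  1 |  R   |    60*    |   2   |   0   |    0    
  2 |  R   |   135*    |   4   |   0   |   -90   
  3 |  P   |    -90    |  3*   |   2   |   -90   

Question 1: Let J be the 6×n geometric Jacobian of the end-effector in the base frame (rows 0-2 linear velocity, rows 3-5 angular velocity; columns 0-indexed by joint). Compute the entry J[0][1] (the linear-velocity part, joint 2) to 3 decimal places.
2.898

axis z_1 = (0.0000,0.0000,1.0000); lever o_n−o_1 = (0.7765,-2.8978,6.0000)
cross product → J_v[:, 1] = (2.8978,0.7765,-0.0000)
J_ω[:, 1] = z_1
entry J[0][1] = 2.8978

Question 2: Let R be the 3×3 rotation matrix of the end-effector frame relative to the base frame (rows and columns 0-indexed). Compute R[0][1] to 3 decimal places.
-0.259

End-effector y-axis (col 1 of R) = (-0.2588,0.9659,-0.0000)
R[0][1] = -0.2588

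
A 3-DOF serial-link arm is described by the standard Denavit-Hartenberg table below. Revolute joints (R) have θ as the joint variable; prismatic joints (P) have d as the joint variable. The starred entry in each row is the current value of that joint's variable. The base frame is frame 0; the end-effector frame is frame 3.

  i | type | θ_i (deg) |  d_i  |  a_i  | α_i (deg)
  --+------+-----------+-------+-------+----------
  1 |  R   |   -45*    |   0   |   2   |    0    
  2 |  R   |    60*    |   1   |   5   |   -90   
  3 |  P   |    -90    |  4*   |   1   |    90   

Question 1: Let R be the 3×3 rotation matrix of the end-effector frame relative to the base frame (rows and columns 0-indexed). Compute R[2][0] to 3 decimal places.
1.000

End-effector x-axis (col 0 of R) = (0.0000,-0.0000,1.0000)
R[2][0] = 1.0000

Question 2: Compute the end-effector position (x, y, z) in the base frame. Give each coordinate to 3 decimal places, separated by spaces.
after link 1: o_1 = (1.4142, -1.4142, 0.0000)
after link 2: o_2 = (6.2438, -0.1201, 1.0000)
after link 3: o_3 = (5.2086, 3.7436, 2.0000)

5.209 3.744 2.000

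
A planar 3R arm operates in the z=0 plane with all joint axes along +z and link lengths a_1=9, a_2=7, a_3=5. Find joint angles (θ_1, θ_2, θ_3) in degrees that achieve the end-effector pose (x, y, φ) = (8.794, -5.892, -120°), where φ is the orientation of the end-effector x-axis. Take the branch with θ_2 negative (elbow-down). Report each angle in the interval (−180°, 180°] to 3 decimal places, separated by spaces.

wrist centre = target − a_3·(cos φ, sin φ) = (11.2940, -1.5619)
cos θ_2 = (129.9939−9²−7²)/(2·9·7) = -0.0000; θ_2 = -90.0028° (elbow-down)
β = atan2(-1.5619,11.2940) = -7.8736°; ψ = atan2(-7.0000,8.9997) = -37.8760°
θ_1 = β − ψ = 30.0024°
θ_3 = φ − θ_1 − θ_2 = -59.9996° (wrapped to (-180°,180°])

30.002 -90.003 -60.000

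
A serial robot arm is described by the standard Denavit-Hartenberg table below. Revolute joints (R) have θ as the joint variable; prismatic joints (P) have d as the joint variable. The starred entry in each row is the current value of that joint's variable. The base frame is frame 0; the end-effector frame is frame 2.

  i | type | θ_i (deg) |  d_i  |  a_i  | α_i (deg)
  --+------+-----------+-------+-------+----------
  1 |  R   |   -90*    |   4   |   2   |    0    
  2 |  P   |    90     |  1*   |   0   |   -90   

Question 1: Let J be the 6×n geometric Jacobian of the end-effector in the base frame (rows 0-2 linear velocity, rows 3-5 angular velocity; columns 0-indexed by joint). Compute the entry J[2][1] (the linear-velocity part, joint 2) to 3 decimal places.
1.000

prismatic axis z_1 = (0.0000,0.0000,1.0000)
J_v[:, 1] = z_1; J_ω[:, 1] = (0,0,0)
entry J[2][1] = 1.0000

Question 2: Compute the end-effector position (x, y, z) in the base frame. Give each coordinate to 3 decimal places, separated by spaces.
after link 1: o_1 = (0.0000, -2.0000, 4.0000)
after link 2: o_2 = (0.0000, -2.0000, 5.0000)

0.000 -2.000 5.000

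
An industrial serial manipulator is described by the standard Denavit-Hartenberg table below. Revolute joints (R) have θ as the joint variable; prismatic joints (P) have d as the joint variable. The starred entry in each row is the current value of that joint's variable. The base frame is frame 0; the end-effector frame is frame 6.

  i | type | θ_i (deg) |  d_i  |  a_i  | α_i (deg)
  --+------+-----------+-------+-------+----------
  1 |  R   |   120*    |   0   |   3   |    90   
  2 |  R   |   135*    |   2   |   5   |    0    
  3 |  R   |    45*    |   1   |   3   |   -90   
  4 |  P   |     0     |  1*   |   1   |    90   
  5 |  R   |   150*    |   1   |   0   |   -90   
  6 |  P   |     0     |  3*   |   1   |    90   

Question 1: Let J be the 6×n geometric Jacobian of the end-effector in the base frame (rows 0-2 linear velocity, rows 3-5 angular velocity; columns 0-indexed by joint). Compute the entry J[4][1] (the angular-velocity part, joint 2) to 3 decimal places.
axis z_1 = (0.8660,0.5000,0.0000); lever o_n−o_1 = (6.0489,-2.4769,4.6336)
cross product → J_v[:, 1] = (2.3168,-4.0128,-5.1695)
J_ω[:, 1] = z_1
entry J[4][1] = 0.5000

0.500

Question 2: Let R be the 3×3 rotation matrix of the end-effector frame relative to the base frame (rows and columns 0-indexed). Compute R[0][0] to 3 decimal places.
-0.433

End-effector x-axis (col 0 of R) = (-0.4330,0.7500,-0.5000)
R[0][0] = -0.4330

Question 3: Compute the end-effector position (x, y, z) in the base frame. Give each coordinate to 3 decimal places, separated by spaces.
after link 1: o_1 = (-1.5000, 2.5981, 0.0000)
after link 2: o_2 = (1.9998, 0.5362, 3.5355)
after link 3: o_3 = (4.3658, -1.5619, 3.5355)
after link 4: o_4 = (4.8658, -2.4279, 2.5355)
after link 5: o_5 = (5.7319, -1.9279, 2.5355)
after link 6: o_6 = (4.5489, 0.1212, 4.6336)

4.549 0.121 4.634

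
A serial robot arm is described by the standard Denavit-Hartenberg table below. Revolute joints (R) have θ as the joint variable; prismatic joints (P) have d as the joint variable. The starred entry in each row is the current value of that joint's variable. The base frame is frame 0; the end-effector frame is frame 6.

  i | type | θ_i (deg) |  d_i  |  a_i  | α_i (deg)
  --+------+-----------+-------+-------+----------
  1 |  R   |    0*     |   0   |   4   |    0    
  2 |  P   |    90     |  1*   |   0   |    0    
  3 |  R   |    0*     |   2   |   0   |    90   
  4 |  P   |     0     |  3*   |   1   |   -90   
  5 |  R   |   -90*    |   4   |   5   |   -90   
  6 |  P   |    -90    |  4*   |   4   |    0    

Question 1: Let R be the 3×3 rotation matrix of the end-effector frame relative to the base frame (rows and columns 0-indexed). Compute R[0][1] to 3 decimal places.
End-effector y-axis (col 1 of R) = (1.0000,0.0000,-0.0000)
R[0][1] = 1.0000

1.000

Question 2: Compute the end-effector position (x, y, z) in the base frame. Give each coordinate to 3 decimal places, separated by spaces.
12.000 5.000 11.000

after link 1: o_1 = (4.0000, 0.0000, 0.0000)
after link 2: o_2 = (4.0000, 0.0000, 1.0000)
after link 3: o_3 = (4.0000, 0.0000, 3.0000)
after link 4: o_4 = (7.0000, 1.0000, 3.0000)
after link 5: o_5 = (12.0000, 1.0000, 7.0000)
after link 6: o_6 = (12.0000, 5.0000, 11.0000)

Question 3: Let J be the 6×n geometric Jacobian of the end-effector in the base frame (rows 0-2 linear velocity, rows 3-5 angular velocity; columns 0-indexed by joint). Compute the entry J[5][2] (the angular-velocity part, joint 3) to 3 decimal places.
1.000

axis z_2 = (0.0000,0.0000,1.0000); lever o_n−o_2 = (8.0000,5.0000,10.0000)
cross product → J_v[:, 2] = (-5.0000,8.0000,0.0000)
J_ω[:, 2] = z_2
entry J[5][2] = 1.0000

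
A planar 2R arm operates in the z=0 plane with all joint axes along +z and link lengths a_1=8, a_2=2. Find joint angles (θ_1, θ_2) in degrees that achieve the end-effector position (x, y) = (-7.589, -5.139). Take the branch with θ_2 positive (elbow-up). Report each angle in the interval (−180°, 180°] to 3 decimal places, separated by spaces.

-156.788 59.995

cos θ_2 = (84.0022−8²−2²)/(2·8·2) = 0.5001; θ_2 = 59.9954° (elbow-up)
β = atan2(-5.1390,-7.5890) = -145.8955°; ψ = atan2(1.7320,9.0001) = 10.8927°
θ_1 = β − ψ = -156.7883°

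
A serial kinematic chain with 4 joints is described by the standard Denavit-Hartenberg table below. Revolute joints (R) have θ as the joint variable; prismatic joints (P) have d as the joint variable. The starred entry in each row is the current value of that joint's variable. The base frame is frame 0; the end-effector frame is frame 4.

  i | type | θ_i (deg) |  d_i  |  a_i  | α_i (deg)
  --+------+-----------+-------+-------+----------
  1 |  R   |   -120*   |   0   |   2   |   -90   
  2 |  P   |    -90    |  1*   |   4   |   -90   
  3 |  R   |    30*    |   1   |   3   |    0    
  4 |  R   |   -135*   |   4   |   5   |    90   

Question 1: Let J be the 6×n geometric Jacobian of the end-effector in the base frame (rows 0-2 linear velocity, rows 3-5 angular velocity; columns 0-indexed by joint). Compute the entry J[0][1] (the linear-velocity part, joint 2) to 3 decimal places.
0.866

prismatic axis z_1 = (0.8660,-0.5000,0.0000)
J_v[:, 1] = z_1; J_ω[:, 1] = (0,0,0)
entry J[0][1] = 0.8660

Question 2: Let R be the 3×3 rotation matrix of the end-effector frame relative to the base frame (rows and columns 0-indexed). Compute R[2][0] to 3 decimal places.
End-effector x-axis (col 0 of R) = (0.8365,-0.4830,-0.2588)
R[2][0] = -0.2588

-0.259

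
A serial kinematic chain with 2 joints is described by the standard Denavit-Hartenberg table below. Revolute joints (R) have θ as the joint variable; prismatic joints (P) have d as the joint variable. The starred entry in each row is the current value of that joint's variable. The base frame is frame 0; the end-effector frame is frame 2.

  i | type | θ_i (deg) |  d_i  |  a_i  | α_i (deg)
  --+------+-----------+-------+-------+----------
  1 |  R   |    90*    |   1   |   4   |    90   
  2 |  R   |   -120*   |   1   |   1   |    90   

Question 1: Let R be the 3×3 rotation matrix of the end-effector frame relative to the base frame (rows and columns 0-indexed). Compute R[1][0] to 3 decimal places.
End-effector x-axis (col 0 of R) = (0.0000,-0.5000,-0.8660)
R[1][0] = -0.5000

-0.500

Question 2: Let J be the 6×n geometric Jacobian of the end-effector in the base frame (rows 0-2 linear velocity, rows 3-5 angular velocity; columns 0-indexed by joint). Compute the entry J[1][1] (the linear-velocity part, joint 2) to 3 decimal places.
axis z_1 = (1.0000,-0.0000,0.0000); lever o_n−o_1 = (1.0000,-0.5000,-0.8660)
cross product → J_v[:, 1] = (0.0000,0.8660,-0.5000)
J_ω[:, 1] = z_1
entry J[1][1] = 0.8660

0.866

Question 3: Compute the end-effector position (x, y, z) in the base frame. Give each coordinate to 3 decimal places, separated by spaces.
after link 1: o_1 = (0.0000, 4.0000, 1.0000)
after link 2: o_2 = (1.0000, 3.5000, 0.1340)

1.000 3.500 0.134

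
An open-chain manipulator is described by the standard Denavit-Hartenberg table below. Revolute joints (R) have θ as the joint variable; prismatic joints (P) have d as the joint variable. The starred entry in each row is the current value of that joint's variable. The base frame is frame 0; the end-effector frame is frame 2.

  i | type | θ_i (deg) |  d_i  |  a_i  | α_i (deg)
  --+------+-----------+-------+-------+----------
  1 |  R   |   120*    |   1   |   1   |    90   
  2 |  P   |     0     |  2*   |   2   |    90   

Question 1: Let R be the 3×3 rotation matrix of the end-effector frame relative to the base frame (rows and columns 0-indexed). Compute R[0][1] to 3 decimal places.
0.866

End-effector y-axis (col 1 of R) = (0.8660,0.5000,0.0000)
R[0][1] = 0.8660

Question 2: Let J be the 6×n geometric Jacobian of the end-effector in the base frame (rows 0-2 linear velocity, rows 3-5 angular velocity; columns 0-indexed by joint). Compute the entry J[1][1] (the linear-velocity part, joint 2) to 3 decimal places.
prismatic axis z_1 = (0.8660,0.5000,0.0000)
J_v[:, 1] = z_1; J_ω[:, 1] = (0,0,0)
entry J[1][1] = 0.5000

0.500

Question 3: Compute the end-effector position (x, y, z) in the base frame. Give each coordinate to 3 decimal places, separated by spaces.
after link 1: o_1 = (-0.5000, 0.8660, 1.0000)
after link 2: o_2 = (0.2321, 3.5981, 1.0000)

0.232 3.598 1.000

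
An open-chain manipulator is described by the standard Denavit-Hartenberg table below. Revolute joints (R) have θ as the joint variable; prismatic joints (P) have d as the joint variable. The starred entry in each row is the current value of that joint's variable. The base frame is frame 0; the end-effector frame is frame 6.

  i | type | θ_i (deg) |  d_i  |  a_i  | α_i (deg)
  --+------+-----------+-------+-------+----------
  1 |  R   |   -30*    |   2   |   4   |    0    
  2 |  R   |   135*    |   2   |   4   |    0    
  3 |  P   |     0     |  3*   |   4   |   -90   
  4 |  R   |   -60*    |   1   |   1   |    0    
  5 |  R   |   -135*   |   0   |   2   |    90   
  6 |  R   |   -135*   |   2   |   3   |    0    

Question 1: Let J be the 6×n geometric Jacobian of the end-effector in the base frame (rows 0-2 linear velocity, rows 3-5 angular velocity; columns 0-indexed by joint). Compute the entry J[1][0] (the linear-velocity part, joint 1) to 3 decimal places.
2.183

axis z_0 = ẑ; lever o_n−o_0 = (2.1829,7.1138,5.9656)
cross product → J_v[:, 0] = (-7.1138,2.1829,0.0000)
J_ω[:, 0] = z_0
entry J[1][0] = 2.1829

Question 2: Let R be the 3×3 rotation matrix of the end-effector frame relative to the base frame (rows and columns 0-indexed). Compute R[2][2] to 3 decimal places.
-0.966

End-effector z-axis (col 2 of R) = (-0.0670,0.2500,-0.9659)
R[2][2] = -0.9659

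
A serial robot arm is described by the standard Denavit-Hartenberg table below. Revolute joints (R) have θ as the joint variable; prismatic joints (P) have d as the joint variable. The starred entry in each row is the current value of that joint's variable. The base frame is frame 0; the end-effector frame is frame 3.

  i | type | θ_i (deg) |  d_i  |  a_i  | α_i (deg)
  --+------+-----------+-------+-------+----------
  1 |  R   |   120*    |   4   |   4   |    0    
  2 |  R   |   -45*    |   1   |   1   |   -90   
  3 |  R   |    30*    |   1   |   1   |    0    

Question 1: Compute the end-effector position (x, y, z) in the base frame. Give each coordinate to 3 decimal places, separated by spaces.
-2.483 5.525 4.500

after link 1: o_1 = (-2.0000, 3.4641, 4.0000)
after link 2: o_2 = (-1.7412, 4.4300, 5.0000)
after link 3: o_3 = (-2.4830, 5.5254, 4.5000)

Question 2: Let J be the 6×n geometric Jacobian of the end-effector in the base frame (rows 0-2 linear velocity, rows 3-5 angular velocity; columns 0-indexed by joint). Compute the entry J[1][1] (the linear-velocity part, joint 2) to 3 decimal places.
axis z_1 = (0.0000,0.0000,1.0000); lever o_n−o_1 = (-0.4830,2.0613,0.5000)
cross product → J_v[:, 1] = (-2.0613,-0.4830,0.0000)
J_ω[:, 1] = z_1
entry J[1][1] = -0.4830

-0.483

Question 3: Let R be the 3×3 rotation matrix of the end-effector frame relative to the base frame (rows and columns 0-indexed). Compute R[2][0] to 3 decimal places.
-0.500

End-effector x-axis (col 0 of R) = (0.2241,0.8365,-0.5000)
R[2][0] = -0.5000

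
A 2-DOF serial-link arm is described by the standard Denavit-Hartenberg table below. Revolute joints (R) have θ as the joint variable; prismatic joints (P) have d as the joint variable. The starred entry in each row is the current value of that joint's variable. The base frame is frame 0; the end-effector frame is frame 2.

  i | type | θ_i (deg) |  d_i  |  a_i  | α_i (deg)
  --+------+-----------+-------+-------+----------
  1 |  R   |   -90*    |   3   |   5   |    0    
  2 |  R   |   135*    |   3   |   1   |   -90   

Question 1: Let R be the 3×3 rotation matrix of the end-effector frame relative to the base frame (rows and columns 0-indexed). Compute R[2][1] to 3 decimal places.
-1.000

End-effector y-axis (col 1 of R) = (-0.0000,0.0000,-1.0000)
R[2][1] = -1.0000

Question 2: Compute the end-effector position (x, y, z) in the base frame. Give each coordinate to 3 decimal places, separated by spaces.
after link 1: o_1 = (0.0000, -5.0000, 3.0000)
after link 2: o_2 = (0.7071, -4.2929, 6.0000)

0.707 -4.293 6.000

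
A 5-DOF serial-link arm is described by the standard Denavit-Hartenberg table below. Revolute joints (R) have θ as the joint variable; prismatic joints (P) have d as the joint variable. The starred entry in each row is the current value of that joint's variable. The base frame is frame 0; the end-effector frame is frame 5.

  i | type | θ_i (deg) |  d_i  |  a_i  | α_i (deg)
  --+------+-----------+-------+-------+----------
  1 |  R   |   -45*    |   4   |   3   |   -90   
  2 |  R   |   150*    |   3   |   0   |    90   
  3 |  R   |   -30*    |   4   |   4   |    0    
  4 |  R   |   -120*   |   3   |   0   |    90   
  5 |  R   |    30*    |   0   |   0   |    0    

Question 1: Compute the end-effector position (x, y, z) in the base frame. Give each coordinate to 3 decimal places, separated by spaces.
3.182 -1.768 -3.794

after link 1: o_1 = (2.1213, -2.1213, 4.0000)
after link 2: o_2 = (4.2426, 0.0000, 4.0000)
after link 3: o_3 = (2.1213, -0.7071, -1.1962)
after link 4: o_4 = (3.1820, -1.7678, -3.7942)
after link 5: o_5 = (3.1820, -1.7678, -3.7942)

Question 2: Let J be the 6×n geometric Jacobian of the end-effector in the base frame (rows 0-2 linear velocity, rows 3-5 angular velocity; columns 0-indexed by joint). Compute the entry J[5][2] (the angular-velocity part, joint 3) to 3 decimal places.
axis z_2 = (0.3536,-0.3536,-0.8660); lever o_n−o_2 = (-1.0607,-1.7678,-7.7942)
cross product → J_v[:, 2] = (1.2247,3.6742,-1.0000)
J_ω[:, 2] = z_2
entry J[5][2] = -0.8660

-0.866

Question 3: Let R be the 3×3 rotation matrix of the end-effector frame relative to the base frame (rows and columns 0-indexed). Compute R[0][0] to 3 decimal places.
End-effector x-axis (col 0 of R) = (0.3299,-0.9422,-0.0580)
R[0][0] = 0.3299

0.330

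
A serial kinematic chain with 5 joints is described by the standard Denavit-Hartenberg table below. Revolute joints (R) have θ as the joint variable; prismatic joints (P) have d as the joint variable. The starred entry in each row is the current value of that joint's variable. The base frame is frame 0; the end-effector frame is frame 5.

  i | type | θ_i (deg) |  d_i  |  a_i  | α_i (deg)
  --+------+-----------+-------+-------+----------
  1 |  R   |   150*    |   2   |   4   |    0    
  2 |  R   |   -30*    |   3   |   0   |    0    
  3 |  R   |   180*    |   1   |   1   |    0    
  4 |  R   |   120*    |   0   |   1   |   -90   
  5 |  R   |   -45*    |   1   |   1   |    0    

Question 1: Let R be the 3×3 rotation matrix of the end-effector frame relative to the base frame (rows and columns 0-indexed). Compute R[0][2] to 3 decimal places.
-0.866

End-effector z-axis (col 2 of R) = (-0.8660,0.5000,0.0000)
R[0][2] = -0.8660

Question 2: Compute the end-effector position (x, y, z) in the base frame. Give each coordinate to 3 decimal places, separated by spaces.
-2.977 3.112 6.707

after link 1: o_1 = (-3.4641, 2.0000, 2.0000)
after link 2: o_2 = (-3.4641, 2.0000, 5.0000)
after link 3: o_3 = (-2.9641, 1.1340, 6.0000)
after link 4: o_4 = (-2.4641, 2.0000, 6.0000)
after link 5: o_5 = (-2.9766, 3.1124, 6.7071)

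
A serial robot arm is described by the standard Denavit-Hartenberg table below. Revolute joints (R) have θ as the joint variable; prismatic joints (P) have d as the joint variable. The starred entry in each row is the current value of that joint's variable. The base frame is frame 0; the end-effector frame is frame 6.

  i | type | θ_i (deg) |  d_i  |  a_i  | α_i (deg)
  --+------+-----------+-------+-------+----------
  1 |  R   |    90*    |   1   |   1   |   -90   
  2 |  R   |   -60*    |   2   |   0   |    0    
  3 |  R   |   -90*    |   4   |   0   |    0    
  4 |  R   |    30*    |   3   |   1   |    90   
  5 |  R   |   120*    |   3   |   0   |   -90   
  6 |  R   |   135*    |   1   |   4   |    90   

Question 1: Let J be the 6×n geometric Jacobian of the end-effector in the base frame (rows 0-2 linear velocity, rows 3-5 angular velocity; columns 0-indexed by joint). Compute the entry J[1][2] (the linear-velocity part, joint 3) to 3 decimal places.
axis z_2 = (-1.0000,0.0000,0.0000); lever o_n−o_2 = (-4.0505,-0.9227,1.2550)
cross product → J_v[:, 2] = (0.0000,1.2550,0.9227)
J_ω[:, 2] = z_2
entry J[1][2] = 1.2550

1.255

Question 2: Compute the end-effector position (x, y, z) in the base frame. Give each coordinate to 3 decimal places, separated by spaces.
-6.051 0.077 2.255

after link 1: o_1 = (0.0000, 1.0000, 1.0000)
after link 2: o_2 = (-2.0000, 1.0000, 1.0000)
after link 3: o_3 = (-6.0000, 1.0000, 1.0000)
after link 4: o_4 = (-9.0000, 0.5000, 1.8660)
after link 5: o_5 = (-9.0000, -2.0981, 0.3660)
after link 6: o_6 = (-6.0505, 0.0773, 2.2550)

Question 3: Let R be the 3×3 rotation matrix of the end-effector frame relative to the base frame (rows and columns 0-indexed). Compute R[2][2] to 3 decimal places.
0.047

End-effector z-axis (col 2 of R) = (-0.6124,0.7891,0.0474)
R[2][2] = 0.0474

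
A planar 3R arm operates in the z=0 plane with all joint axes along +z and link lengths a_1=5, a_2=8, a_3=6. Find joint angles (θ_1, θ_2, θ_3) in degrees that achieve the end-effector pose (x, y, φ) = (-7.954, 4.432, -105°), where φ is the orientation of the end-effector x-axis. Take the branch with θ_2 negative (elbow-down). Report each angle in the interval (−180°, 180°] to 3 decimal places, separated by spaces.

wrist centre = target − a_3·(cos φ, sin φ) = (-6.4011, 10.2276)
cos θ_2 = (145.5768−5²−8²)/(2·5·8) = 0.7072; θ_2 = -44.9917° (elbow-down)
β = atan2(10.2276,-6.4011) = 122.0411°; ψ = atan2(-5.6560,10.6577) = -27.9549°
θ_1 = β − ψ = 149.9960°
θ_3 = φ − θ_1 − θ_2 = 149.9957° (wrapped to (-180°,180°])

149.996 -44.992 149.996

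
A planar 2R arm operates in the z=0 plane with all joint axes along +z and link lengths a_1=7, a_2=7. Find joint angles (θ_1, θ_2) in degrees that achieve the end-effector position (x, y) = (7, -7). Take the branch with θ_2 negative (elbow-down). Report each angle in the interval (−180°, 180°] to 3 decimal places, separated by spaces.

cos θ_2 = (98.0000−7²−7²)/(2·7·7) = 0.0000; θ_2 = -90.0000° (elbow-down)
β = atan2(-7.0000,7.0000) = -45.0000°; ψ = atan2(-7.0000,7.0000) = -45.0000°
θ_1 = β − ψ = 0.0000°

0.000 -90.000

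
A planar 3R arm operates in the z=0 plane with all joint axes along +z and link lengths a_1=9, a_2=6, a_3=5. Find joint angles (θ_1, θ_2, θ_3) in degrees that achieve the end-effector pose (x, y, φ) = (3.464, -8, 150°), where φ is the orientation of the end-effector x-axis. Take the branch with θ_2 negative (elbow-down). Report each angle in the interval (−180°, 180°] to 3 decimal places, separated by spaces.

wrist centre = target − a_3·(cos φ, sin φ) = (7.7941, -10.5000)
cos θ_2 = (170.9984−9²−6²)/(2·9·6) = 0.5000; θ_2 = -60.0010° (elbow-down)
β = atan2(-10.5000,7.7941) = -53.4136°; ψ = atan2(-5.1962,11.9999) = -23.4136°
θ_1 = β − ψ = -30.0000°
θ_3 = φ − θ_1 − θ_2 = -119.9990° (wrapped to (-180°,180°])

-30.000 -60.001 -119.999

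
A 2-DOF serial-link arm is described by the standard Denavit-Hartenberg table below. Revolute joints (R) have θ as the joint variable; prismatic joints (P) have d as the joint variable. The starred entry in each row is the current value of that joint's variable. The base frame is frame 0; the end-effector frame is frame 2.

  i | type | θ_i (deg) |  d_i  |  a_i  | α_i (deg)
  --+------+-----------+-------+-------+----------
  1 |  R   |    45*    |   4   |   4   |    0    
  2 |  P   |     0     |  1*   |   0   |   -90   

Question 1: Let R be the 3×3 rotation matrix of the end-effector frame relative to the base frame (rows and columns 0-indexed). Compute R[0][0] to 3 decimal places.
End-effector x-axis (col 0 of R) = (0.7071,0.7071,0.0000)
R[0][0] = 0.7071

0.707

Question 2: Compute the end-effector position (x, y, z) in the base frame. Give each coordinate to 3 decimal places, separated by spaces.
after link 1: o_1 = (2.8284, 2.8284, 4.0000)
after link 2: o_2 = (2.8284, 2.8284, 5.0000)

2.828 2.828 5.000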